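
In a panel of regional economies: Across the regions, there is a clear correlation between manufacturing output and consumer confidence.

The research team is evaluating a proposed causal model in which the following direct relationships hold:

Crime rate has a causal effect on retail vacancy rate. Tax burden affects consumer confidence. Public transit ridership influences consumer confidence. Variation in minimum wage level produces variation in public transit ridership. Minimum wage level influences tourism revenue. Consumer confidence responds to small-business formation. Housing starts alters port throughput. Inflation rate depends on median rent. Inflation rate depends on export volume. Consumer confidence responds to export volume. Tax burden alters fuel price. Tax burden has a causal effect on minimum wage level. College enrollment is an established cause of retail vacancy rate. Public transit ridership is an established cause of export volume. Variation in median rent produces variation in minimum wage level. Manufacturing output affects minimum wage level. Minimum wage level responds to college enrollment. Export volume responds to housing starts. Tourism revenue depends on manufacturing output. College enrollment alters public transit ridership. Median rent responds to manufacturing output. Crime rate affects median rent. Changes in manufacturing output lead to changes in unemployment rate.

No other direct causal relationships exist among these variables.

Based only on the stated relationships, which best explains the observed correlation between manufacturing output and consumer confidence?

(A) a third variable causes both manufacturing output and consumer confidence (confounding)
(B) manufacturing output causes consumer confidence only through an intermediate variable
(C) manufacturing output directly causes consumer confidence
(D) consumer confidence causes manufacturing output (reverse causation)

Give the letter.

Manufacturing output reaches consumer confidence through manufacturing output → minimum wage level → public transit ridership → consumer confidence — an indirect causal chain with no direct manufacturing output → consumer confidence link. No variable causes both manufacturing output and consumer confidence, so confounding is ruled out; the effect is mediated.

B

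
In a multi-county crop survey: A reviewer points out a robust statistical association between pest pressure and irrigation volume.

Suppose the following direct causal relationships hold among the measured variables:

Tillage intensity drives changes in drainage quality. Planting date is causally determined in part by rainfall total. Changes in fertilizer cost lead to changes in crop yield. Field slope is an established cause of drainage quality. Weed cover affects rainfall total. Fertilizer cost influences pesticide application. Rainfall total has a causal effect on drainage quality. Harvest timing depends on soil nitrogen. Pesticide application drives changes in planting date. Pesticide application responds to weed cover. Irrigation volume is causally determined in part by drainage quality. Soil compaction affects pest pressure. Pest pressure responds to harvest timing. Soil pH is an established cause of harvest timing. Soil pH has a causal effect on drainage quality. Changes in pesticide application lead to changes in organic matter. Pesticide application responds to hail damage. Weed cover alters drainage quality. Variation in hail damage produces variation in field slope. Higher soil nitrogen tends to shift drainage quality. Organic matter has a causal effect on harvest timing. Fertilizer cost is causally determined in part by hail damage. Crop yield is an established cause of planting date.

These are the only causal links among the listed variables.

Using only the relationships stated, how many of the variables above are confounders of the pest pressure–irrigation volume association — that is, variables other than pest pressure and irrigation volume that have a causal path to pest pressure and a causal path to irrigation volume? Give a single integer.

The common causes are: hail damage (to pest pressure via hail damage → pesticide application → organic matter → harvest timing → pest pressure; to irrigation volume via hail damage → field slope → drainage quality → irrigation volume); soil nitrogen (to pest pressure via soil nitrogen → harvest timing → pest pressure; to irrigation volume via soil nitrogen → drainage quality → irrigation volume); soil pH (to pest pressure via soil pH → harvest timing → pest pressure; to irrigation volume via soil pH → drainage quality → irrigation volume); weed cover (to pest pressure via weed cover → pesticide application → organic matter → harvest timing → pest pressure; to irrigation volume via weed cover → drainage quality → irrigation volume).
Every other variable lacks a causal path to at least one of pest pressure and irrigation volume.

4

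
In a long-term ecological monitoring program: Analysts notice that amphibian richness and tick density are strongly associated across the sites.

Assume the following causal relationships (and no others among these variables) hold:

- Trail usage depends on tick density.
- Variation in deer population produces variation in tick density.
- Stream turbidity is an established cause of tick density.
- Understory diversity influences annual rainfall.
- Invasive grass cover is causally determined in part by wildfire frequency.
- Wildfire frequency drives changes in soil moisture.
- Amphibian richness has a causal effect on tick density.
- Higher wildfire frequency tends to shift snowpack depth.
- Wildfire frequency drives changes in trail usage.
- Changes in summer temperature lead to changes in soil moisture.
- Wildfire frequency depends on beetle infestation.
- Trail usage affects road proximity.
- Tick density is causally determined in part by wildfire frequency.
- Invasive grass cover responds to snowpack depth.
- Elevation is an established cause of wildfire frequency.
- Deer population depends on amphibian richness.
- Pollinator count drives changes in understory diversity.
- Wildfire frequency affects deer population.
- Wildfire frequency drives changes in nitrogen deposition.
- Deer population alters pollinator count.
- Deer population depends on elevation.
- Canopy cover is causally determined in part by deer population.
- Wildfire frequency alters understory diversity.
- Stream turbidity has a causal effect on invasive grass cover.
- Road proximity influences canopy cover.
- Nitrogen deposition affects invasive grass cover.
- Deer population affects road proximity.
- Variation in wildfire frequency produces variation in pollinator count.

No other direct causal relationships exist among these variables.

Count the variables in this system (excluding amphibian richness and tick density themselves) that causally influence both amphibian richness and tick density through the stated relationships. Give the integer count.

0

No listed variable has a causal path to both amphibian richness and tick density, so there are no common causes.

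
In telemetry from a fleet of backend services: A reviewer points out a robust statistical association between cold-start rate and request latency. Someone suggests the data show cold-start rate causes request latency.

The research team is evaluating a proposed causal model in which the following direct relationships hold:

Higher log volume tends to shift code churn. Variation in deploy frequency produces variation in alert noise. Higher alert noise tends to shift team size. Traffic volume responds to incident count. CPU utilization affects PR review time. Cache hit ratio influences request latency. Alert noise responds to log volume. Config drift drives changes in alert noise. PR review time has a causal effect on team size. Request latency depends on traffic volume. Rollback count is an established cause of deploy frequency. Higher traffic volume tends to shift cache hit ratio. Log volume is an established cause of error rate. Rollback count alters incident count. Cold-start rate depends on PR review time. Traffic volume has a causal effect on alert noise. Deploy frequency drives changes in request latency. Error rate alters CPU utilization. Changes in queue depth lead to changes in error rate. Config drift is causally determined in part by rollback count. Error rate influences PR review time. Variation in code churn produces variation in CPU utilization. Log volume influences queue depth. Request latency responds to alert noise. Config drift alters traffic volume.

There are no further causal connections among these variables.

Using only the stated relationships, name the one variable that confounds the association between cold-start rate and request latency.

log volume

Log volume has a causal path to cold-start rate (log volume → error rate → PR review time → cold-start rate) and a separate causal path to request latency (log volume → alert noise → request latency), so it is a common cause of both.
No stated relationship gives cold-start rate a causal route to request latency, so the correlation is explained by the shared upstream cause rather than a direct effect.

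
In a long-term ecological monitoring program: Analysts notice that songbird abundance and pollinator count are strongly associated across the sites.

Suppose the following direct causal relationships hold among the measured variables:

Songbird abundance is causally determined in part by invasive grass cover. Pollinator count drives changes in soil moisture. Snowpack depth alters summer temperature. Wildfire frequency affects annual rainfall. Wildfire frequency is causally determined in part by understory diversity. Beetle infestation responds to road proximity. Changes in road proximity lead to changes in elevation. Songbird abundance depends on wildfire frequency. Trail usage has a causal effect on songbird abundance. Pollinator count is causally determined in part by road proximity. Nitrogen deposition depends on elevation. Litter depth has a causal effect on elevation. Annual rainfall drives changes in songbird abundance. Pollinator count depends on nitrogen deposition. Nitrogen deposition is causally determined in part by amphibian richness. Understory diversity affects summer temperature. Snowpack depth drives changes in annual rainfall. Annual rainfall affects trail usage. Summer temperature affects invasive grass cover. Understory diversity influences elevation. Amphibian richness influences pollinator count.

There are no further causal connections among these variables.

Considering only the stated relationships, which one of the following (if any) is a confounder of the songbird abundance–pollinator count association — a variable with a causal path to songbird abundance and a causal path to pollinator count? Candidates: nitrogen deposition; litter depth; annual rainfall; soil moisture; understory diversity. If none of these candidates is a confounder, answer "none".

Understory diversity causes songbird abundance (understory diversity → wildfire frequency → songbird abundance) and also causes pollinator count (understory diversity → elevation → nitrogen deposition → pollinator count); it is a common cause of both.
Each of the other candidates lacks a causal path to at least one of songbird abundance and pollinator count, so they do not confound the relationship.

understory diversity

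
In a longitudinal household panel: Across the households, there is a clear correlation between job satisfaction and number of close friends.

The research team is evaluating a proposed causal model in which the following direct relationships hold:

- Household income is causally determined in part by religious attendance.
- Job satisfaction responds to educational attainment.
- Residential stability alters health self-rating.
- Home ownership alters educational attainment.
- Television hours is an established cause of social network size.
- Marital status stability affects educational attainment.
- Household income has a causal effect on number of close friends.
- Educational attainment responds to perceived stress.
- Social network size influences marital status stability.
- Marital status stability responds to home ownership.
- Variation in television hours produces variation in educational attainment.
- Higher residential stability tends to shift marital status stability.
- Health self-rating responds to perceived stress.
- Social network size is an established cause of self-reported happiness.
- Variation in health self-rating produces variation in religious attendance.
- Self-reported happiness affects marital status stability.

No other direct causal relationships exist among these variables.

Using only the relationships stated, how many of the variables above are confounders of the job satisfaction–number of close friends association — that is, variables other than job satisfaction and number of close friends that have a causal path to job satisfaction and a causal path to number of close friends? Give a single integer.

The common causes are: perceived stress (to job satisfaction via perceived stress → educational attainment → job satisfaction; to number of close friends via perceived stress → health self-rating → religious attendance → household income → number of close friends); residential stability (to job satisfaction via residential stability → marital status stability → educational attainment → job satisfaction; to number of close friends via residential stability → health self-rating → religious attendance → household income → number of close friends).
Every other variable lacks a causal path to at least one of job satisfaction and number of close friends.

2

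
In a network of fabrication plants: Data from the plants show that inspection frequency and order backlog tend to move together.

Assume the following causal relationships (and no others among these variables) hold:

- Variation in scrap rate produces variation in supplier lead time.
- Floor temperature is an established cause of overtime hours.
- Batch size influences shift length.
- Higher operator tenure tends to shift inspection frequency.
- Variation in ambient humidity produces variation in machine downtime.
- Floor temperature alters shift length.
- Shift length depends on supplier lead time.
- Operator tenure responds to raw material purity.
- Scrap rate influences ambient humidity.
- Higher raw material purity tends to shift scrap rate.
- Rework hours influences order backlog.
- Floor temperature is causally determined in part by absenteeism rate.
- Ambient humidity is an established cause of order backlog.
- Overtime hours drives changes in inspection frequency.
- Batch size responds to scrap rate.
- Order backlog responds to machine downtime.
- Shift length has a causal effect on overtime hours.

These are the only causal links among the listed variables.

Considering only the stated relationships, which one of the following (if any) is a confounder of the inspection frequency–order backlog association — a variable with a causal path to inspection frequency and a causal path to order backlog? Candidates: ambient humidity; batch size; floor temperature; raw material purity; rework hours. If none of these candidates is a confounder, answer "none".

raw material purity

Raw material purity causes inspection frequency (raw material purity → operator tenure → inspection frequency) and also causes order backlog (raw material purity → scrap rate → ambient humidity → order backlog); it is a common cause of both.
Each of the other candidates lacks a causal path to at least one of inspection frequency and order backlog, so they do not confound the relationship.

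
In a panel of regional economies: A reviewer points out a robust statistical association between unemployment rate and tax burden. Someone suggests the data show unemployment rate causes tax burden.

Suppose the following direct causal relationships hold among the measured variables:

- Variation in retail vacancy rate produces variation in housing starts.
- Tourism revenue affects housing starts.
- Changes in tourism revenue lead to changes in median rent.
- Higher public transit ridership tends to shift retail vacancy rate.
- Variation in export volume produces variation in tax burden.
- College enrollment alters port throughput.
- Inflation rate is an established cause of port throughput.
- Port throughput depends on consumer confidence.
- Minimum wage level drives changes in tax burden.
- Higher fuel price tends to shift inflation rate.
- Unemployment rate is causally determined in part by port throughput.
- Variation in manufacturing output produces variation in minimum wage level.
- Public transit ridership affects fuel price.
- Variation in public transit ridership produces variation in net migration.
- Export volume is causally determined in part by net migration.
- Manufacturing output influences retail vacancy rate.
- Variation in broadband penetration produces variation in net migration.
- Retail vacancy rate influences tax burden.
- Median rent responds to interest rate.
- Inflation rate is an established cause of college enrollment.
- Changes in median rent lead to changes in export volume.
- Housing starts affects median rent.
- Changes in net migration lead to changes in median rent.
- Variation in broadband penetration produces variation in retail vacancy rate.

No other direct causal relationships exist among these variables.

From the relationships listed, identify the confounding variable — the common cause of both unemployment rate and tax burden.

Public transit ridership has a causal path to unemployment rate (public transit ridership → fuel price → inflation rate → port throughput → unemployment rate) and a separate causal path to tax burden (public transit ridership → retail vacancy rate → tax burden), so it is a common cause of both.
No stated relationship gives unemployment rate a causal route to tax burden, so the correlation is explained by the shared upstream cause rather than a direct effect.

public transit ridership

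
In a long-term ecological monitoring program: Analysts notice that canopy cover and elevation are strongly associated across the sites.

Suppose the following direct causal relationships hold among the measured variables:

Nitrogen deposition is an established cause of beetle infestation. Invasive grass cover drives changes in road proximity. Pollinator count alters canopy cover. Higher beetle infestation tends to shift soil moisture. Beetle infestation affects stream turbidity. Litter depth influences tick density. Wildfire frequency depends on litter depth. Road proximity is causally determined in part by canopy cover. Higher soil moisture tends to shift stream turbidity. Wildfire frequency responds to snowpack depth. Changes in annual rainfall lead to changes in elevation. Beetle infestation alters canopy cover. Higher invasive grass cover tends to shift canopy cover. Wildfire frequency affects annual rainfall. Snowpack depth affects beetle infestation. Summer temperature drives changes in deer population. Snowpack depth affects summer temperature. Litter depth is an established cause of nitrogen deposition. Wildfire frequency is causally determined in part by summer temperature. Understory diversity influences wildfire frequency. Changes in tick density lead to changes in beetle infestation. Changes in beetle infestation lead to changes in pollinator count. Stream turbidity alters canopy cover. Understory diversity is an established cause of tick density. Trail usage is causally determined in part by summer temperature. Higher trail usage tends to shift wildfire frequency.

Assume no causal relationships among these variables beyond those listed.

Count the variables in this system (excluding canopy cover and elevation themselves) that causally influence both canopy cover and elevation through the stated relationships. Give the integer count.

The common causes are: litter depth (to canopy cover via litter depth → nitrogen deposition → beetle infestation → canopy cover; to elevation via litter depth → wildfire frequency → annual rainfall → elevation); snowpack depth (to canopy cover via snowpack depth → beetle infestation → canopy cover; to elevation via snowpack depth → wildfire frequency → annual rainfall → elevation); understory diversity (to canopy cover via understory diversity → tick density → beetle infestation → canopy cover; to elevation via understory diversity → wildfire frequency → annual rainfall → elevation).
Every other variable lacks a causal path to at least one of canopy cover and elevation.

3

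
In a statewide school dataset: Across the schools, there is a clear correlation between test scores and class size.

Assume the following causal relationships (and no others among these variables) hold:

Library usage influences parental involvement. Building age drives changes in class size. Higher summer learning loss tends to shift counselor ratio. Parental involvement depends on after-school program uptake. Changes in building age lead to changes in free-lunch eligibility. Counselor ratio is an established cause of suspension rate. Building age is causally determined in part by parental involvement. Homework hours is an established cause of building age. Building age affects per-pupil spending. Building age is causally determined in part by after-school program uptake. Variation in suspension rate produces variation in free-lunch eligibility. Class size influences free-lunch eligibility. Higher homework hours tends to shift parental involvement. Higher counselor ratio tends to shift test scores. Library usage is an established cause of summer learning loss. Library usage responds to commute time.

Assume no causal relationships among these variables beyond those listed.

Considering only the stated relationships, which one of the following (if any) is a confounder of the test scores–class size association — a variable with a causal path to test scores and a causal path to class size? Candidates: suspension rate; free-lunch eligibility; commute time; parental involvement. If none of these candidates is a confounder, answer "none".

commute time

Commute time causes test scores (commute time → library usage → summer learning loss → counselor ratio → test scores) and also causes class size (commute time → library usage → parental involvement → building age → class size); it is a common cause of both.
Each of the other candidates lacks a causal path to at least one of test scores and class size, so they do not confound the relationship.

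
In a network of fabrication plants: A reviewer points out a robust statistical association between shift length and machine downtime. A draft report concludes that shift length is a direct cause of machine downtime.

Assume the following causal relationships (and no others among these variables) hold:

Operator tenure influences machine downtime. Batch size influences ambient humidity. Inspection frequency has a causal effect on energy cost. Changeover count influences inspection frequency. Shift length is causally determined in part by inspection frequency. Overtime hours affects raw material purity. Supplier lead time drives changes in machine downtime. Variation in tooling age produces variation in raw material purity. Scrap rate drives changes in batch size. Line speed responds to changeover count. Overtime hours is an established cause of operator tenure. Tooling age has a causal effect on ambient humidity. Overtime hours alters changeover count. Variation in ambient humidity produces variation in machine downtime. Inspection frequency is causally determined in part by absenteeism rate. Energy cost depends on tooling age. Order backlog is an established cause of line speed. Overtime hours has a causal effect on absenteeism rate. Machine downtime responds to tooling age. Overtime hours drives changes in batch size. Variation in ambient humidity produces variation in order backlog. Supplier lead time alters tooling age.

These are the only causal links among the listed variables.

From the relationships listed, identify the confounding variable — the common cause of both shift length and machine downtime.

overtime hours

Overtime hours has a causal path to shift length (overtime hours → absenteeism rate → inspection frequency → shift length) and a separate causal path to machine downtime (overtime hours → operator tenure → machine downtime), so it is a common cause of both.
No stated relationship gives shift length a causal route to machine downtime, so the correlation is explained by the shared upstream cause rather than a direct effect.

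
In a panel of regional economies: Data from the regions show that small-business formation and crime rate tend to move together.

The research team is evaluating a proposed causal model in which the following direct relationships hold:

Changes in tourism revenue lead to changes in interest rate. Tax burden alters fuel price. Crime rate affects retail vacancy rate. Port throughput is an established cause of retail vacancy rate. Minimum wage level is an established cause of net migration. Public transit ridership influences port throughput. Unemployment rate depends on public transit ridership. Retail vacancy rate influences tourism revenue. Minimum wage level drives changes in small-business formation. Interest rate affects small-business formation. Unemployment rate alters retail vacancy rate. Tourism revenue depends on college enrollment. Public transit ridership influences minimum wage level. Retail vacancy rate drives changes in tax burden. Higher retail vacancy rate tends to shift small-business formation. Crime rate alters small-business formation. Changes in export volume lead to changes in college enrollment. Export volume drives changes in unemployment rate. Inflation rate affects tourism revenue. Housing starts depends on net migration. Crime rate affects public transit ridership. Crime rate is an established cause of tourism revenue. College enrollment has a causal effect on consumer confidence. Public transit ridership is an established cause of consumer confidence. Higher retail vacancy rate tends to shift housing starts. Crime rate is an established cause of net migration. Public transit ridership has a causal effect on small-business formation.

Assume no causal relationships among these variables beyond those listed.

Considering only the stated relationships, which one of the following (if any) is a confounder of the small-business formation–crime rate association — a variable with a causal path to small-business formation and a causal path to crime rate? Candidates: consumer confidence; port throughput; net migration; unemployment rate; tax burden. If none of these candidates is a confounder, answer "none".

None of the listed candidates has causal paths to both small-business formation and crime rate in the stated relationships, so none is a common cause.

none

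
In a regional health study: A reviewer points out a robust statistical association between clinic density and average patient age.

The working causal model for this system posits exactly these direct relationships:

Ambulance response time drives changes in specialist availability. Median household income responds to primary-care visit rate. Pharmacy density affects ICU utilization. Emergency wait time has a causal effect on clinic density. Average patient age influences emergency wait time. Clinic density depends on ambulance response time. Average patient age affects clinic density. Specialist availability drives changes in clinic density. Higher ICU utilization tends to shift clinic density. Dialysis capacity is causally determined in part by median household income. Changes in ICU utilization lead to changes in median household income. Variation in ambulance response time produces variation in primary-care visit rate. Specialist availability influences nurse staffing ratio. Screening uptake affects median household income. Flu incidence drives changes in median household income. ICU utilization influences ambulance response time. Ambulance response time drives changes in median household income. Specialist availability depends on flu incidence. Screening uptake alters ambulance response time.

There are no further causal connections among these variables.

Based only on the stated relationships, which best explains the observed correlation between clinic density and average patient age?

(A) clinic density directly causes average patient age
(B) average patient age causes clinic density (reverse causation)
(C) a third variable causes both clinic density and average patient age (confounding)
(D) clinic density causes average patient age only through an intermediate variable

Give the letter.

The stated link runs average patient age → clinic density; clinic density has no causal path to average patient age. No variable causes both, so confounding is ruled out. The correlation reflects reverse causation.

B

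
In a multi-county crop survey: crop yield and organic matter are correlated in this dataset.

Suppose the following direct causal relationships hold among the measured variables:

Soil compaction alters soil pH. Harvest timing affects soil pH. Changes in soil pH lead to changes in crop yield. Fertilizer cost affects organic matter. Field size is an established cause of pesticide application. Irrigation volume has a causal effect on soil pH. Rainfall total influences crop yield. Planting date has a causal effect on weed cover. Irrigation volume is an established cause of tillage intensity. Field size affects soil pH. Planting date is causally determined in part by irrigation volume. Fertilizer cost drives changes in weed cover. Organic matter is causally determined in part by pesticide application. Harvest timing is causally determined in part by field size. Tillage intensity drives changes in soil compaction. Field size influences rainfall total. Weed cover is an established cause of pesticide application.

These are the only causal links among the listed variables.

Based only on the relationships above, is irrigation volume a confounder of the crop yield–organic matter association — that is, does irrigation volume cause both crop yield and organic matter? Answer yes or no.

yes

Irrigation volume has a causal path to crop yield (irrigation volume → soil pH → crop yield) and to organic matter (irrigation volume → planting date → weed cover → pesticide application → organic matter), so it is a common cause of both — a confounder.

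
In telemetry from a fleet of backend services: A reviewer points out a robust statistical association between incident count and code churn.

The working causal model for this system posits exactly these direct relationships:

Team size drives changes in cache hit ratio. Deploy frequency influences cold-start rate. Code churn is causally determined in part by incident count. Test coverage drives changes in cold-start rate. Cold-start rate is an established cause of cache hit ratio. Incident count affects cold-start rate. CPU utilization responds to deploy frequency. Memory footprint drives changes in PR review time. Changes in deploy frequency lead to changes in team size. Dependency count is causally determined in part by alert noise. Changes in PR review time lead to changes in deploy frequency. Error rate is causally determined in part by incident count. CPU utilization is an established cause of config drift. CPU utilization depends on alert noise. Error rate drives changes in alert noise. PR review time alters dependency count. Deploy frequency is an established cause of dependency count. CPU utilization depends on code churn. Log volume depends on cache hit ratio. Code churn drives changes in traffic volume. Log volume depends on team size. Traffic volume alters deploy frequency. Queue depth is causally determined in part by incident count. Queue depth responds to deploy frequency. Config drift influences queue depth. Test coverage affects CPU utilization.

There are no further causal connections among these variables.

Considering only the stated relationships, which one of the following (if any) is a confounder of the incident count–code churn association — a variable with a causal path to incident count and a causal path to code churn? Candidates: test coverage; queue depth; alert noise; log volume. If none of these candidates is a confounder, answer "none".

None of the listed candidates has causal paths to both incident count and code churn in the stated relationships, so none is a common cause.

none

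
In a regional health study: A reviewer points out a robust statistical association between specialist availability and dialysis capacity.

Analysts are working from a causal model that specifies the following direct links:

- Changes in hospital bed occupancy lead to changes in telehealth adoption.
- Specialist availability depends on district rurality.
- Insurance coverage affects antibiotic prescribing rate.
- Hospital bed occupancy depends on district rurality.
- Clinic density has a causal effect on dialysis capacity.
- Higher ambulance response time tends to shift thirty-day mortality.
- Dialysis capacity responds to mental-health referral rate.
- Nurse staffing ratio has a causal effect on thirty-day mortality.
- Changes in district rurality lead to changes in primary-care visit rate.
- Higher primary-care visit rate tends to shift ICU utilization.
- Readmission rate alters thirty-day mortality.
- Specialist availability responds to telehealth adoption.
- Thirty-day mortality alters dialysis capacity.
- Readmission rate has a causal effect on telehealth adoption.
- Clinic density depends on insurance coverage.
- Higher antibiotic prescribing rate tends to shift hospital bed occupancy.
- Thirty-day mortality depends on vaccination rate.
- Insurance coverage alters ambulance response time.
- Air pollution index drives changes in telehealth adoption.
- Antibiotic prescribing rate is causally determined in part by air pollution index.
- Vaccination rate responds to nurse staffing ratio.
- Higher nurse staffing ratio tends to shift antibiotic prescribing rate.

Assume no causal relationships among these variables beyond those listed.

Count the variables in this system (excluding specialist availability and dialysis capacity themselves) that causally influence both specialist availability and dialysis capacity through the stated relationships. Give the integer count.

The common causes are: insurance coverage (to specialist availability via insurance coverage → antibiotic prescribing rate → hospital bed occupancy → telehealth adoption → specialist availability; to dialysis capacity via insurance coverage → clinic density → dialysis capacity); nurse staffing ratio (to specialist availability via nurse staffing ratio → antibiotic prescribing rate → hospital bed occupancy → telehealth adoption → specialist availability; to dialysis capacity via nurse staffing ratio → thirty-day mortality → dialysis capacity); readmission rate (to specialist availability via readmission rate → telehealth adoption → specialist availability; to dialysis capacity via readmission rate → thirty-day mortality → dialysis capacity).
Every other variable lacks a causal path to at least one of specialist availability and dialysis capacity.

3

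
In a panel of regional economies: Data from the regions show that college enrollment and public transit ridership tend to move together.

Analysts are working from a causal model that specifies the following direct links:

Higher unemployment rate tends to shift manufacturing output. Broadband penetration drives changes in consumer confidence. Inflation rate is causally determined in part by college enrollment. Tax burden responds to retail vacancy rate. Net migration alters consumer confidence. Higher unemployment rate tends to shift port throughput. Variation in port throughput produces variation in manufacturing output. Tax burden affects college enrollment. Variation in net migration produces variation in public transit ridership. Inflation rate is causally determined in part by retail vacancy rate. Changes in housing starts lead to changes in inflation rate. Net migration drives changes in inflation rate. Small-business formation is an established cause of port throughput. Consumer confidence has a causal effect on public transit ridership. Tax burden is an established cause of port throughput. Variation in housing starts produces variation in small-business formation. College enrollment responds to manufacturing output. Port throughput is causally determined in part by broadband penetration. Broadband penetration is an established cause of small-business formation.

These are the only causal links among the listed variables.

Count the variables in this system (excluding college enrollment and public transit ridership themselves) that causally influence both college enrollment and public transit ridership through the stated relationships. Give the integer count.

1

The common causes are: broadband penetration (to college enrollment via broadband penetration → port throughput → manufacturing output → college enrollment; to public transit ridership via broadband penetration → consumer confidence → public transit ridership).
Every other variable lacks a causal path to at least one of college enrollment and public transit ridership.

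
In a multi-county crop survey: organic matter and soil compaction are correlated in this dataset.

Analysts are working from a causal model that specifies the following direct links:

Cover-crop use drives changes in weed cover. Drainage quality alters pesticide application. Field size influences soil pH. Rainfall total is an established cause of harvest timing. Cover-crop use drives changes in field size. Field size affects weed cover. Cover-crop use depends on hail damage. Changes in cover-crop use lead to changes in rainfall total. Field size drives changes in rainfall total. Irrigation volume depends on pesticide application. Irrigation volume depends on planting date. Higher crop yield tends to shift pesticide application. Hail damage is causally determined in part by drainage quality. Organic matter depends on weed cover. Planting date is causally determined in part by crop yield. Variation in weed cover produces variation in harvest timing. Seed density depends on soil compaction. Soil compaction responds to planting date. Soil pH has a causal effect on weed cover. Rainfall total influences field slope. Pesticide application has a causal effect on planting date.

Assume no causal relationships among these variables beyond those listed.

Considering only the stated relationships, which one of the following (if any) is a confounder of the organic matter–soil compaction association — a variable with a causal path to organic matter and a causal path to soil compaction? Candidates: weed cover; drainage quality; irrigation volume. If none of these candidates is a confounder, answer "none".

drainage quality

Drainage quality causes organic matter (drainage quality → hail damage → cover-crop use → weed cover → organic matter) and also causes soil compaction (drainage quality → pesticide application → planting date → soil compaction); it is a common cause of both.
Each of the other candidates lacks a causal path to at least one of organic matter and soil compaction, so they do not confound the relationship.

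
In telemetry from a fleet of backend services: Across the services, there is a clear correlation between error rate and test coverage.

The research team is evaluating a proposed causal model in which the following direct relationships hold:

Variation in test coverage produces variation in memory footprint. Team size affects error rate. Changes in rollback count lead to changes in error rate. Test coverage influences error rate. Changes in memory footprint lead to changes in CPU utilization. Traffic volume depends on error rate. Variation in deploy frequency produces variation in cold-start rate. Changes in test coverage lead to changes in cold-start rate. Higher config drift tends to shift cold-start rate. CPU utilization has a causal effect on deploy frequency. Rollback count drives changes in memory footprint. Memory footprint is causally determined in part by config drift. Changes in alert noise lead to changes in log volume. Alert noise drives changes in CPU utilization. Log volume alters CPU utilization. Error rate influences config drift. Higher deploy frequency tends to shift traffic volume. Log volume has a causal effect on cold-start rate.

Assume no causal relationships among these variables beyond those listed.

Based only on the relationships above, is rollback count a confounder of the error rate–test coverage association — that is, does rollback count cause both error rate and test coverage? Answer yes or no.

no

Rollback count has no stated causal path to test coverage. A confounder must cause both variables, so rollback count does not qualify.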